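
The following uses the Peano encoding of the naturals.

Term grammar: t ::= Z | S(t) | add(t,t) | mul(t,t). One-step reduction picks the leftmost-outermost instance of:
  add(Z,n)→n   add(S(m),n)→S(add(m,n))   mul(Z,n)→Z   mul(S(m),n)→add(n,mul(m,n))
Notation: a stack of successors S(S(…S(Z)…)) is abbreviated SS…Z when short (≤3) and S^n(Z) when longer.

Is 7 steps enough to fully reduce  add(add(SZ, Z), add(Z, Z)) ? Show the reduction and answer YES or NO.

  start: add(add(SZ, Z), add(Z, Z))
  →1  add(S(add(Z, Z)), add(Z, Z))
  →2  S(add(add(Z, Z), add(Z, Z)))
  →3  S(add(Z, add(Z, Z)))
  →4  S(add(Z, Z))
  →5  SZ

Answer: YES — reaches normal form SZ in 5 ≤ 7 steps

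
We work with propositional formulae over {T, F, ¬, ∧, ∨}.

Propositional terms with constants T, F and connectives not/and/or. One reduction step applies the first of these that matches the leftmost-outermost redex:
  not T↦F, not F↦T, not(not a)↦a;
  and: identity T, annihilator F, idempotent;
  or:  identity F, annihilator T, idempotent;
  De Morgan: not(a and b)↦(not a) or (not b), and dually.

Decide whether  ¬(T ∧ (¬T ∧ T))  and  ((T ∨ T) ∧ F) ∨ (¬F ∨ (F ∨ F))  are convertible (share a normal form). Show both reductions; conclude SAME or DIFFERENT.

Answer: SAME — A ⇓ T, B ⇓ T

Working:
Term A:
  start: ¬(T ∧ (¬T ∧ T))
  step 1: ¬T ∨ ¬(¬T ∧ T)
  step 2: F ∨ ¬(¬T ∧ T)
  step 3: ¬(¬T ∧ T)
  step 4: ¬¬T ∨ ¬T
  step 5: T ∨ ¬T
  step 6: T

Term B:
  start: ((T ∨ T) ∧ F) ∨ (¬F ∨ (F ∨ F))
  step 1: F ∨ (¬F ∨ (F ∨ F))
  step 2: ¬F ∨ (F ∨ F)
  step 3: T ∨ (F ∨ F)
  step 4: T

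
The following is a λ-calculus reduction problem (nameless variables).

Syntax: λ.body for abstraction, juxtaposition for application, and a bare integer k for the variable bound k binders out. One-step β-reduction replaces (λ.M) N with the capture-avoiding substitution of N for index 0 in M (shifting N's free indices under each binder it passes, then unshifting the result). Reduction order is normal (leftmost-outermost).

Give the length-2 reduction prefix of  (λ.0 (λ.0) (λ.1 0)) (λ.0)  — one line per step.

Answer: after 2 steps: (λ.0) (λ.(λ.0) 0)

Derivation:
  start: (λ.0 (λ.0) (λ.1 0)) (λ.0)
  [1] (λ.0) (λ.0) (λ.(λ.0) 0)
  [2] (λ.0) (λ.(λ.0) 0)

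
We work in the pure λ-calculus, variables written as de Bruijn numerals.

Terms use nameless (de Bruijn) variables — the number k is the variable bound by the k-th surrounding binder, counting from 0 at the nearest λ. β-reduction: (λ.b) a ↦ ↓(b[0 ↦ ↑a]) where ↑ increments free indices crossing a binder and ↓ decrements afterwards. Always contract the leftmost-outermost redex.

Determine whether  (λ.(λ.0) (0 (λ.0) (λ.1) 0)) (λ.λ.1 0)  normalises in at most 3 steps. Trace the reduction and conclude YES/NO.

Answer: NO — after 3 steps the term is (λ.(λ.0) 0) (λ.λ.λ.1 0) (λ.λ.1 0), not yet normal

Derivation:
  start: (λ.(λ.0) (0 (λ.0) (λ.1) 0)) (λ.λ.1 0)
  step 1: (λ.0) ((λ.λ.1 0) (λ.0) (λ.λ.λ.1 0) (λ.λ.1 0))
  step 2: (λ.λ.1 0) (λ.0) (λ.λ.λ.1 0) (λ.λ.1 0)
  step 3: (λ.(λ.0) 0) (λ.λ.λ.1 0) (λ.λ.1 0)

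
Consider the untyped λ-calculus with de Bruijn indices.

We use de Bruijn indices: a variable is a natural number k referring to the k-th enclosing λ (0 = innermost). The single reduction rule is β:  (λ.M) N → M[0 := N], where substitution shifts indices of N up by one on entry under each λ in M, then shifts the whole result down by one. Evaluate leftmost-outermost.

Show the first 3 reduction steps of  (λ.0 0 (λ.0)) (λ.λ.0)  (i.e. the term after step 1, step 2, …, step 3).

  start: (λ.0 0 (λ.0)) (λ.λ.0)
  step 1: (λ.λ.0) (λ.λ.0) (λ.0)
  step 2: (λ.0) (λ.0)
  step 3: λ.0

Answer: after 3 steps: λ.0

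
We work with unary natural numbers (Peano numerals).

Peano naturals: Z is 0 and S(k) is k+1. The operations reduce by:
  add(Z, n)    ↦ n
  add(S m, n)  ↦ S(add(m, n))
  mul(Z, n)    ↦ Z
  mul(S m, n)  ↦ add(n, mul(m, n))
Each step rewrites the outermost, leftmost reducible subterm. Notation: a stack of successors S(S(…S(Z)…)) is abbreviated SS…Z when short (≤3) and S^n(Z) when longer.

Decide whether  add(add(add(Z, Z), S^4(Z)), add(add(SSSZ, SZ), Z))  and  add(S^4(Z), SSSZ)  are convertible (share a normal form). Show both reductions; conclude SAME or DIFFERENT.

Term A:
  start: add(add(add(Z, Z), S^4(Z)), add(add(SSSZ, SZ), Z))
  step 1: add(add(Z, S^4(Z)), add(add(SSSZ, SZ), Z))
  step 2: add(S^4(Z), add(add(SSSZ, SZ), Z))
  step 3: S(add(SSSZ, add(add(SSSZ, SZ), Z)))
  step 4: S(S(add(SSZ, add(add(SSSZ, SZ), Z))))
  step 5: S(S(S(add(SZ, add(add(SSSZ, SZ), Z)))))
  step 6: S(S(S(S(add(Z, add(add(SSSZ, SZ), Z))))))
  step 7: S(S(S(S(add(add(SSSZ, SZ), Z)))))
  step 8: S(S(S(S(add(S(add(SSZ, SZ)), Z)))))
  step 9: S(S(S(S(S(add(add(SSZ, SZ), Z))))))
  step 10: S(S(S(S(S(add(S(add(SZ, SZ)), Z))))))
  step 11: S(S(S(S(S(S(add(add(SZ, SZ), Z)))))))
  step 12: S(S(S(S(S(S(add(S(add(Z, SZ)), Z)))))))
  step 13: S(S(S(S(S(S(S(add(add(Z, SZ), Z))))))))
  step 14: S(S(S(S(S(S(S(add(SZ, Z))))))))
  step 15: S(S(S(S(S(S(S(S(add(Z, Z)))))))))
  step 16: S^8(Z)

Term B:
  start: add(S^4(Z), SSSZ)
  step 1: S(add(SSSZ, SSSZ))
  step 2: S(S(add(SSZ, SSSZ)))
  step 3: S(S(S(add(SZ, SSSZ))))
  step 4: S(S(S(S(add(Z, SSSZ)))))
  step 5: S^7(Z)

Answer: DIFFERENT — A ⇓ S^8(Z), B ⇓ S^7(Z)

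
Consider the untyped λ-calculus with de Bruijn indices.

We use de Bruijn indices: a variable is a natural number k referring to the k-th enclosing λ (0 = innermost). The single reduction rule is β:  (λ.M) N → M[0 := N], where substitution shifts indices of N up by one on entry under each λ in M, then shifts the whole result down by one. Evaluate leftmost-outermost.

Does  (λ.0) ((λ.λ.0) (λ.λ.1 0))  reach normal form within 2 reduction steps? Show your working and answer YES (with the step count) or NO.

  start: (λ.0) ((λ.λ.0) (λ.λ.1 0))
  [1] (λ.λ.0) (λ.λ.1 0)
  [2] λ.0

Answer: YES — reaches normal form λ.0 in 2 ≤ 2 steps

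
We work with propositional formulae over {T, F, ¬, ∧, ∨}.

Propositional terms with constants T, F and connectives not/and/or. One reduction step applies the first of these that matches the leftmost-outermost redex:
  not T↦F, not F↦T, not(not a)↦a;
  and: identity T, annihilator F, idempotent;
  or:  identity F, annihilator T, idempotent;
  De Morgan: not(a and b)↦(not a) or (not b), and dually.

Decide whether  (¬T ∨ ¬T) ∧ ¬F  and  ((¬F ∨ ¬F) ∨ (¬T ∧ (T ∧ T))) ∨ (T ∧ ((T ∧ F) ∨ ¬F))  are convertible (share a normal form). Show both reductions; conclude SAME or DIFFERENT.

Answer: DIFFERENT — A ⇓ F, B ⇓ T

Reduction:
Term A:
  start: (¬T ∨ ¬T) ∧ ¬F
  step 1: ¬T ∧ ¬F
  step 2: F ∧ ¬F
  step 3: F

Term B:
  start: ((¬F ∨ ¬F) ∨ (¬T ∧ (T ∧ T))) ∨ (T ∧ ((T ∧ F) ∨ ¬F))
  step 1: (¬F ∨ (¬T ∧ (T ∧ T))) ∨ (T ∧ ((T ∧ F) ∨ ¬F))
  step 2: (T ∨ (¬T ∧ (T ∧ T))) ∨ (T ∧ ((T ∧ F) ∨ ¬F))
  step 3: T ∨ (T ∧ ((T ∧ F) ∨ ¬F))
  step 4: T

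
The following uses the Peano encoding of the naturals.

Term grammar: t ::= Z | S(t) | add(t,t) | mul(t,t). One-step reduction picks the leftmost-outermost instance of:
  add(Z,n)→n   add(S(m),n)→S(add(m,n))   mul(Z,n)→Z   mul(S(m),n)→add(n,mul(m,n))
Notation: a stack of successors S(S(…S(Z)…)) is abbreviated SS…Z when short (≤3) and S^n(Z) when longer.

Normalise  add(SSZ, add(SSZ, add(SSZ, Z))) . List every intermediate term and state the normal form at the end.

  start: add(SSZ, add(SSZ, add(SSZ, Z)))
  step 1: S(add(SZ, add(SSZ, add(SSZ, Z))))
  step 2: S(S(add(Z, add(SSZ, add(SSZ, Z)))))
  step 3: S(S(add(SSZ, add(SSZ, Z))))
  step 4: S(S(S(add(SZ, add(SSZ, Z)))))
  step 5: S(S(S(S(add(Z, add(SSZ, Z))))))
  step 6: S(S(S(S(add(SSZ, Z)))))
  step 7: S(S(S(S(S(add(SZ, Z))))))
  step 8: S(S(S(S(S(S(add(Z, Z)))))))
  step 9: S^6(Z)

Answer: normal form = S^6(Z)  (in 9 steps)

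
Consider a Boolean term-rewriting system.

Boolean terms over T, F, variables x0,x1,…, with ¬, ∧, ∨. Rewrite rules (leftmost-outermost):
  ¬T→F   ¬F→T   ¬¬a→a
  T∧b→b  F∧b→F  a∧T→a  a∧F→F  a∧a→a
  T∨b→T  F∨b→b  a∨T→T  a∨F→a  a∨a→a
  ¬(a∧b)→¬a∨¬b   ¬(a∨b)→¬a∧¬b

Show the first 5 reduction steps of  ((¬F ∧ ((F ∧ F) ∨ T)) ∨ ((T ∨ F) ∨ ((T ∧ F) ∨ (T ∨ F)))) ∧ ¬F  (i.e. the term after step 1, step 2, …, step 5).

  start: ((¬F ∧ ((F ∧ F) ∨ T)) ∨ ((T ∨ F) ∨ ((T ∧ F) ∨ (T ∨ F)))) ∧ ¬F
  step 1: ((T ∧ ((F ∧ F) ∨ T)) ∨ ((T ∨ F) ∨ ((T ∧ F) ∨ (T ∨ F)))) ∧ ¬F
  step 2: (((F ∧ F) ∨ T) ∨ ((T ∨ F) ∨ ((T ∧ F) ∨ (T ∨ F)))) ∧ ¬F
  step 3: (T ∨ ((T ∨ F) ∨ ((T ∧ F) ∨ (T ∨ F)))) ∧ ¬F
  step 4: T ∧ ¬F
  step 5: ¬F

Answer: after 5 steps: ¬F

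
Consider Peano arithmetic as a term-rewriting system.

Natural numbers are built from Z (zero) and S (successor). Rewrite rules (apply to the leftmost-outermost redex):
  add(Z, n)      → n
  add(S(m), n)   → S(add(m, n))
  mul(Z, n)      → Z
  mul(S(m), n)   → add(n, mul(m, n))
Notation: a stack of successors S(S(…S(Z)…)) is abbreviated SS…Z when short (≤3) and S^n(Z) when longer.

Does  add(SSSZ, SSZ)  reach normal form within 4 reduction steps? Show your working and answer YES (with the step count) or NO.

Answer: YES — reaches normal form S^5(Z) in 4 ≤ 4 steps

Derivation:
  start: add(SSSZ, SSZ)
  →1  S(add(SSZ, SSZ))
  →2  S(S(add(SZ, SSZ)))
  →3  S(S(S(add(Z, SSZ))))
  →4  S^5(Z)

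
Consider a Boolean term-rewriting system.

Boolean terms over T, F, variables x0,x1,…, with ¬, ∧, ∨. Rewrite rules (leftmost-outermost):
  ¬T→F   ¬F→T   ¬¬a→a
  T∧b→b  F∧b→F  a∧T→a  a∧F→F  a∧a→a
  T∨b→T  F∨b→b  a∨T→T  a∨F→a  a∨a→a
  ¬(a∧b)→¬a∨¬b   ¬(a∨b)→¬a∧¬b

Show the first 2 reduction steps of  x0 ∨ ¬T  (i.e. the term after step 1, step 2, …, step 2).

  start: x0 ∨ ¬T
  →1  x0 ∨ F
  →2  x0

Answer: after 2 steps: x0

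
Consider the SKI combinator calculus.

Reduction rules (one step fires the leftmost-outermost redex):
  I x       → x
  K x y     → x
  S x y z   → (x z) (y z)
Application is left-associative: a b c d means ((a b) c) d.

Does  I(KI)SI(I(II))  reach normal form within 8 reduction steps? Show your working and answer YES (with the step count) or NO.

  start: I(KI)SI(I(II))
  step 1: KISI(I(II))
  step 2: II(I(II))
  step 3: I(I(II))
  step 4: I(II)
  step 5: II
  step 6: I

Answer: YES — reaches normal form I in 6 ≤ 8 steps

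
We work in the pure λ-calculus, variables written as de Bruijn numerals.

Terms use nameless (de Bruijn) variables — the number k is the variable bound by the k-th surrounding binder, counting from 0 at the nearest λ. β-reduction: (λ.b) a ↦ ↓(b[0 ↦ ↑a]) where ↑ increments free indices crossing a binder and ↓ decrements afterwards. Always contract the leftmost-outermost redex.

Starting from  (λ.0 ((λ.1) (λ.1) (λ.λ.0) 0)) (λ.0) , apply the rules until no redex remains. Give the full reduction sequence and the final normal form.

  start: (λ.0 ((λ.1) (λ.1) (λ.λ.0) 0)) (λ.0)
  step 1: (λ.0) ((λ.λ.0) (λ.λ.0) (λ.λ.0) (λ.0))
  step 2: (λ.λ.0) (λ.λ.0) (λ.λ.0) (λ.0)
  step 3: (λ.0) (λ.λ.0) (λ.0)
  step 4: (λ.λ.0) (λ.0)
  step 5: λ.0

Answer: normal form = λ.0  (in 5 steps)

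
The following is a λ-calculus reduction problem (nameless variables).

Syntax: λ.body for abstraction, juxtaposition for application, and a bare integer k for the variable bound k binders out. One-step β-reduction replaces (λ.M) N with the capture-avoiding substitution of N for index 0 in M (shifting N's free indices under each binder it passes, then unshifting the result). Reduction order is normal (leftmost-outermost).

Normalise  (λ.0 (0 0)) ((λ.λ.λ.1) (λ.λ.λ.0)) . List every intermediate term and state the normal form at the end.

Answer: normal form = λ.λ.λ.λ.1  (in 6 steps)

Reduction:
  start: (λ.0 (0 0)) ((λ.λ.λ.1) (λ.λ.λ.0))
  [1] (λ.λ.λ.1) (λ.λ.λ.0) ((λ.λ.λ.1) (λ.λ.λ.0) ((λ.λ.λ.1) (λ.λ.λ.0)))
  [2] (λ.λ.1) ((λ.λ.λ.1) (λ.λ.λ.0) ((λ.λ.λ.1) (λ.λ.λ.0)))
  [3] λ.(λ.λ.λ.1) (λ.λ.λ.0) ((λ.λ.λ.1) (λ.λ.λ.0))
  [4] λ.(λ.λ.1) ((λ.λ.λ.1) (λ.λ.λ.0))
  [5] λ.λ.(λ.λ.λ.1) (λ.λ.λ.0)
  [6] λ.λ.λ.λ.1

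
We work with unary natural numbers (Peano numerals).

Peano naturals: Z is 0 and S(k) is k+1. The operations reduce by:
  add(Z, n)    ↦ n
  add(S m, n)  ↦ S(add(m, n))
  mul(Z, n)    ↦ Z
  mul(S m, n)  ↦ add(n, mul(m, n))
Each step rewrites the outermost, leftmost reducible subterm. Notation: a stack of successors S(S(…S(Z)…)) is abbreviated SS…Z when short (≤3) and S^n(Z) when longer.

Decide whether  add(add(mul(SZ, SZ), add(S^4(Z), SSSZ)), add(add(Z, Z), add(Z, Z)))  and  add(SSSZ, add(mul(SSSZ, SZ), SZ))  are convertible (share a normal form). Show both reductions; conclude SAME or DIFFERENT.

Term A:
  start: add(add(mul(SZ, SZ), add(S^4(Z), SSSZ)), add(add(Z, Z), add(Z, Z)))
  step 1: add(add(add(SZ, mul(Z, SZ)), add(S^4(Z), SSSZ)), add(add(Z, Z), add(Z, Z)))
  step 2: add(add(S(add(Z, mul(Z, SZ))), add(S^4(Z), SSSZ)), add(add(Z, Z), add(Z, Z)))
  step 3: add(S(add(add(Z, mul(Z, SZ)), add(S^4(Z), SSSZ))), add(add(Z, Z), add(Z, Z)))
  step 4: S(add(add(add(Z, mul(Z, SZ)), add(S^4(Z), SSSZ)), add(add(Z, Z), add(Z, Z))))
  step 5: S(add(add(mul(Z, SZ), add(S^4(Z), SSSZ)), add(add(Z, Z), add(Z, Z))))
  step 6: S(add(add(Z, add(S^4(Z), SSSZ)), add(add(Z, Z), add(Z, Z))))
  step 7: S(add(add(S^4(Z), SSSZ), add(add(Z, Z), add(Z, Z))))
  step 8: S(add(S(add(SSSZ, SSSZ)), add(add(Z, Z), add(Z, Z))))
  step 9: S(S(add(add(SSSZ, SSSZ), add(add(Z, Z), add(Z, Z)))))
  step 10: S(S(add(S(add(SSZ, SSSZ)), add(add(Z, Z), add(Z, Z)))))
  step 11: S(S(S(add(add(SSZ, SSSZ), add(add(Z, Z), add(Z, Z))))))
  step 12: S(S(S(add(S(add(SZ, SSSZ)), add(add(Z, Z), add(Z, Z))))))
  step 13: S(S(S(S(add(add(SZ, SSSZ), add(add(Z, Z), add(Z, Z)))))))
  step 14: S(S(S(S(add(S(add(Z, SSSZ)), add(add(Z, Z), add(Z, Z)))))))
  step 15: S(S(S(S(S(add(add(Z, SSSZ), add(add(Z, Z), add(Z, Z))))))))
  step 16: S(S(S(S(S(add(SSSZ, add(add(Z, Z), add(Z, Z))))))))
  step 17: S(S(S(S(S(S(add(SSZ, add(add(Z, Z), add(Z, Z)))))))))
  step 18: S(S(S(S(S(S(S(add(SZ, add(add(Z, Z), add(Z, Z))))))))))
  step 19: S(S(S(S(S(S(S(S(add(Z, add(add(Z, Z), add(Z, Z)))))))))))
  step 20: S(S(S(S(S(S(S(S(add(add(Z, Z), add(Z, Z))))))))))
  step 21: S(S(S(S(S(S(S(S(add(Z, add(Z, Z))))))))))
  step 22: S(S(S(S(S(S(S(S(add(Z, Z)))))))))
  step 23: S^8(Z)

Term B:
  start: add(SSSZ, add(mul(SSSZ, SZ), SZ))
  step 1: S(add(SSZ, add(mul(SSSZ, SZ), SZ)))
  step 2: S(S(add(SZ, add(mul(SSSZ, SZ), SZ))))
  step 3: S(S(S(add(Z, add(mul(SSSZ, SZ), SZ)))))
  step 4: S(S(S(add(mul(SSSZ, SZ), SZ))))
  step 5: S(S(S(add(add(SZ, mul(SSZ, SZ)), SZ))))
  step 6: S(S(S(add(S(add(Z, mul(SSZ, SZ))), SZ))))
  step 7: S(S(S(S(add(add(Z, mul(SSZ, SZ)), SZ)))))
  step 8: S(S(S(S(add(mul(SSZ, SZ), SZ)))))
  step 9: S(S(S(S(add(add(SZ, mul(SZ, SZ)), SZ)))))
  step 10: S(S(S(S(add(S(add(Z, mul(SZ, SZ))), SZ)))))
  step 11: S(S(S(S(S(add(add(Z, mul(SZ, SZ)), SZ))))))
  step 12: S(S(S(S(S(add(mul(SZ, SZ), SZ))))))
  step 13: S(S(S(S(S(add(add(SZ, mul(Z, SZ)), SZ))))))
  step 14: S(S(S(S(S(add(S(add(Z, mul(Z, SZ))), SZ))))))
  step 15: S(S(S(S(S(S(add(add(Z, mul(Z, SZ)), SZ)))))))
  step 16: S(S(S(S(S(S(add(mul(Z, SZ), SZ)))))))
  step 17: S(S(S(S(S(S(add(Z, SZ)))))))
  step 18: S^7(Z)

Answer: DIFFERENT — A ⇓ S^8(Z), B ⇓ S^7(Z)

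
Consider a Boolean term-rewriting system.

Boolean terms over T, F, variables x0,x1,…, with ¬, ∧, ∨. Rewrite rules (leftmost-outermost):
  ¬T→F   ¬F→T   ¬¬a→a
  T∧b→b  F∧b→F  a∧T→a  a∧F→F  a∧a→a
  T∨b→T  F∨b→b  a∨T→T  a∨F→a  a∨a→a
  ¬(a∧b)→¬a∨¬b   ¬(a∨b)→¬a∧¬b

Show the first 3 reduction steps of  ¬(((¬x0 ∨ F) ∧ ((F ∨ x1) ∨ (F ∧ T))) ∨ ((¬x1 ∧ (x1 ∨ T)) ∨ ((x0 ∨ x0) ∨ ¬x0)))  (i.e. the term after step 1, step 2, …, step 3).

Answer: after 3 steps: ((¬¬x0 ∧ ¬F) ∨ ¬((F ∨ x1) ∨ (F ∧ T))) ∧ ¬((¬x1 ∧ (x1 ∨ T)) ∨ ((x0 ∨ x0) ∨ ¬x0))

Derivation:
  start: ¬(((¬x0 ∨ F) ∧ ((F ∨ x1) ∨ (F ∧ T))) ∨ ((¬x1 ∧ (x1 ∨ T)) ∨ ((x0 ∨ x0) ∨ ¬x0)))
  →1  ¬((¬x0 ∨ F) ∧ ((F ∨ x1) ∨ (F ∧ T))) ∧ ¬((¬x1 ∧ (x1 ∨ T)) ∨ ((x0 ∨ x0) ∨ ¬x0))
  →2  (¬(¬x0 ∨ F) ∨ ¬((F ∨ x1) ∨ (F ∧ T))) ∧ ¬((¬x1 ∧ (x1 ∨ T)) ∨ ((x0 ∨ x0) ∨ ¬x0))
  →3  ((¬¬x0 ∧ ¬F) ∨ ¬((F ∨ x1) ∨ (F ∧ T))) ∧ ¬((¬x1 ∧ (x1 ∨ T)) ∨ ((x0 ∨ x0) ∨ ¬x0))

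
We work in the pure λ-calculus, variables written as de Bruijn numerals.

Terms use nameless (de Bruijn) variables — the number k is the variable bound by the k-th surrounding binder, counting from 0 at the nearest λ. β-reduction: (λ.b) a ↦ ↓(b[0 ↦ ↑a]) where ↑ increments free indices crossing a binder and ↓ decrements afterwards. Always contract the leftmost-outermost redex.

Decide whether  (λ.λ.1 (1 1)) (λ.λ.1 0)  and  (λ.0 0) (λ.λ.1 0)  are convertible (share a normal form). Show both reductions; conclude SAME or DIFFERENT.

Term A:
  start: (λ.λ.1 (1 1)) (λ.λ.1 0)
  [1] λ.(λ.λ.1 0) ((λ.λ.1 0) (λ.λ.1 0))
  [2] λ.λ.(λ.λ.1 0) (λ.λ.1 0) 0
  [3] λ.λ.(λ.(λ.λ.1 0) 0) 0
  [4] λ.λ.(λ.λ.1 0) 0
  [5] λ.λ.λ.1 0

Term B:
  start: (λ.0 0) (λ.λ.1 0)
  [1] (λ.λ.1 0) (λ.λ.1 0)
  [2] λ.(λ.λ.1 0) 0
  [3] λ.λ.1 0

Answer: DIFFERENT — A ⇓ λ.λ.λ.1 0, B ⇓ λ.λ.1 0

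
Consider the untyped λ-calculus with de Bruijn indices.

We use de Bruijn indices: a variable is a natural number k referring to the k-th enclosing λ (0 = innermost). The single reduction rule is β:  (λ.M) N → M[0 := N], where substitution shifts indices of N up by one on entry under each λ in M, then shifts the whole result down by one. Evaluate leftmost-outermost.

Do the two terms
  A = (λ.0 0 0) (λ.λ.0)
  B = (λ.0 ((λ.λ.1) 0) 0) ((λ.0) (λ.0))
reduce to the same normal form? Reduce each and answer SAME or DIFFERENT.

Term A:
  start: (λ.0 0 0) (λ.λ.0)
  →1  (λ.λ.0) (λ.λ.0) (λ.λ.0)
  →2  (λ.0) (λ.λ.0)
  →3  λ.λ.0

Term B:
  start: (λ.0 ((λ.λ.1) 0) 0) ((λ.0) (λ.0))
  →1  (λ.0) (λ.0) ((λ.λ.1) ((λ.0) (λ.0))) ((λ.0) (λ.0))
  →2  (λ.0) ((λ.λ.1) ((λ.0) (λ.0))) ((λ.0) (λ.0))
  →3  (λ.λ.1) ((λ.0) (λ.0)) ((λ.0) (λ.0))
  →4  (λ.(λ.0) (λ.0)) ((λ.0) (λ.0))
  →5  (λ.0) (λ.0)
  →6  λ.0

Answer: DIFFERENT — A ⇓ λ.λ.0, B ⇓ λ.0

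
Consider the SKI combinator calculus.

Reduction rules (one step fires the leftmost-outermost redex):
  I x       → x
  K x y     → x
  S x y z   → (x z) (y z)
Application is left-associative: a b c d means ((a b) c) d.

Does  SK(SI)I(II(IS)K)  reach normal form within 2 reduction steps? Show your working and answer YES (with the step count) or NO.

  start: SK(SI)I(II(IS)K)
  step 1: KI(SII)(II(IS)K)
  step 2: I(II(IS)K)

Answer: NO — after 2 steps the term is I(II(IS)K), not yet normal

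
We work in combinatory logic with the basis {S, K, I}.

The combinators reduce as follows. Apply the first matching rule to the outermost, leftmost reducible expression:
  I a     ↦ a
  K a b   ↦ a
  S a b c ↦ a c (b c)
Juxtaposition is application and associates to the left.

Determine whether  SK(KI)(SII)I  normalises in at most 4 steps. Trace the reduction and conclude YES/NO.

Answer: NO — after 4 steps the term is I(II), not yet normal

Derivation:
  start: SK(KI)(SII)I
  [1] K(SII)(KI(SII))I
  [2] SIII
  [3] II(II)
  [4] I(II)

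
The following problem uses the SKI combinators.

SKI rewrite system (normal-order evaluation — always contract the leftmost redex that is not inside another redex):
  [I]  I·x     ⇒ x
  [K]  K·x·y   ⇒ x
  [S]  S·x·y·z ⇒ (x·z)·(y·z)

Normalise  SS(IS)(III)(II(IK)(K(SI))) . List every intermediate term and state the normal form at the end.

  start: SS(IS)(III)(II(IK)(K(SI)))
  step 1: S(III)(IS(III))(II(IK)(K(SI)))
  step 2: III(II(IK)(K(SI)))(IS(III)(II(IK)(K(SI))))
  step 3: II(II(IK)(K(SI)))(IS(III)(II(IK)(K(SI))))
  step 4: I(II(IK)(K(SI)))(IS(III)(II(IK)(K(SI))))
  step 5: II(IK)(K(SI))(IS(III)(II(IK)(K(SI))))
  step 6: I(IK)(K(SI))(IS(III)(II(IK)(K(SI))))
  step 7: IK(K(SI))(IS(III)(II(IK)(K(SI))))
  step 8: K(K(SI))(IS(III)(II(IK)(K(SI))))
  step 9: K(SI)

Answer: normal form = K(SI)  (in 9 steps)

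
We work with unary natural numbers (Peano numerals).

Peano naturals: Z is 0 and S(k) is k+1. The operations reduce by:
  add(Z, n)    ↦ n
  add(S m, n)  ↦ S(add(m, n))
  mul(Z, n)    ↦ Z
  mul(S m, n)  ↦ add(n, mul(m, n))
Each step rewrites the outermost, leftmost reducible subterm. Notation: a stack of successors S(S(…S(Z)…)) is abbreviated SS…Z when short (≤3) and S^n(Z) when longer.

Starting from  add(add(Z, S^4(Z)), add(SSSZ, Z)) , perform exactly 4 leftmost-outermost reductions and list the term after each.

  start: add(add(Z, S^4(Z)), add(SSSZ, Z))
  step 1: add(S^4(Z), add(SSSZ, Z))
  step 2: S(add(SSSZ, add(SSSZ, Z)))
  step 3: S(S(add(SSZ, add(SSSZ, Z))))
  step 4: S(S(S(add(SZ, add(SSSZ, Z)))))

Answer: after 4 steps: S(S(S(add(SZ, add(SSSZ, Z)))))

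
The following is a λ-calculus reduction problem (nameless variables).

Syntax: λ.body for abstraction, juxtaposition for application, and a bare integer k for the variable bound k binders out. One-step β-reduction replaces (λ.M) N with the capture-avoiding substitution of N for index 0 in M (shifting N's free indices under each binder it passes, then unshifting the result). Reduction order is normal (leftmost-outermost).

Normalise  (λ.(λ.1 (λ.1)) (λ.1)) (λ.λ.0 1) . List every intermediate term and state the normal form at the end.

  start: (λ.(λ.1 (λ.1)) (λ.1)) (λ.λ.0 1)
  step 1: (λ.(λ.λ.0 1) (λ.1)) (λ.λ.λ.0 1)
  step 2: (λ.λ.0 1) (λ.λ.λ.λ.0 1)
  step 3: λ.0 (λ.λ.λ.λ.0 1)

Answer: normal form = λ.0 (λ.λ.λ.λ.0 1)  (in 3 steps)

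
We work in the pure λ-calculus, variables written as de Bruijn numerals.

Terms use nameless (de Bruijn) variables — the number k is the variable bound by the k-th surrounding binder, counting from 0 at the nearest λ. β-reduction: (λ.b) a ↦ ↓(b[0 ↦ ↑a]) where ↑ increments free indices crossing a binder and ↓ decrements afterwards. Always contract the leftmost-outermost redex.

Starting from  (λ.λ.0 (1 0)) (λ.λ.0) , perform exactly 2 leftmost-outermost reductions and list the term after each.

  start: (λ.λ.0 (1 0)) (λ.λ.0)
  step 1: λ.0 ((λ.λ.0) 0)
  step 2: λ.0 (λ.0)

Answer: after 2 steps: λ.0 (λ.0)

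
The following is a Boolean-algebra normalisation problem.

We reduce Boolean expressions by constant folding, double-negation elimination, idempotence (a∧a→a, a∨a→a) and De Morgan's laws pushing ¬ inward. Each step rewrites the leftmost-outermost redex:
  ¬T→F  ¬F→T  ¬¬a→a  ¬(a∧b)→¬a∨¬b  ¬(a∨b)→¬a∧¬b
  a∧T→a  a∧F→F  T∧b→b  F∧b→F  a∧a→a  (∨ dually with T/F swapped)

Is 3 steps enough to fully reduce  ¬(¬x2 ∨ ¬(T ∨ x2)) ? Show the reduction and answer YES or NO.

  start: ¬(¬x2 ∨ ¬(T ∨ x2))
  →1  ¬¬x2 ∧ ¬¬(T ∨ x2)
  →2  x2 ∧ ¬¬(T ∨ x2)
  →3  x2 ∧ (T ∨ x2)

Answer: NO — after 3 steps the term is x2 ∧ (T ∨ x2), not yet normal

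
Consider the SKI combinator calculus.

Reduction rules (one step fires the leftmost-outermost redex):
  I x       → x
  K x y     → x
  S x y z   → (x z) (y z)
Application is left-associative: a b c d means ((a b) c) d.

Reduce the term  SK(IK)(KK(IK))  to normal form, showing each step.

  start: SK(IK)(KK(IK))
  step 1: K(KK(IK))(IK(KK(IK)))
  step 2: KK(IK)
  step 3: K

Answer: normal form = K  (in 3 steps)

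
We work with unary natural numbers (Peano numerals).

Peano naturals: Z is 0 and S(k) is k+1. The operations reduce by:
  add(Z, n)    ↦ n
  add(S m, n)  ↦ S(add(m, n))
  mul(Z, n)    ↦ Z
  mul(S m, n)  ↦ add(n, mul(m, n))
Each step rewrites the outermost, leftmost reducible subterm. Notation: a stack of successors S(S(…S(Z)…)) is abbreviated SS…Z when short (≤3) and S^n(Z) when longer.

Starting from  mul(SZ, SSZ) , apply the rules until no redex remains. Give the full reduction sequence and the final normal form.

Answer: normal form = SSZ  (in 5 steps)

Working:
  start: mul(SZ, SSZ)
  step 1: add(SSZ, mul(Z, SSZ))
  step 2: S(add(SZ, mul(Z, SSZ)))
  step 3: S(S(add(Z, mul(Z, SSZ))))
  step 4: S(S(mul(Z, SSZ)))
  step 5: SSZ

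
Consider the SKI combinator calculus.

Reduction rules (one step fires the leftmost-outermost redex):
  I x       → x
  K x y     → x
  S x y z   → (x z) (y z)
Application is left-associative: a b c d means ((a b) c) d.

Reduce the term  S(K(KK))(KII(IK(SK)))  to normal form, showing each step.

  start: S(K(KK))(KII(IK(SK)))
  →1  S(K(KK))(I(IK(SK)))
  →2  S(K(KK))(IK(SK))
  →3  S(K(KK))(K(SK))

Answer: normal form = S(K(KK))(K(SK))  (in 3 steps)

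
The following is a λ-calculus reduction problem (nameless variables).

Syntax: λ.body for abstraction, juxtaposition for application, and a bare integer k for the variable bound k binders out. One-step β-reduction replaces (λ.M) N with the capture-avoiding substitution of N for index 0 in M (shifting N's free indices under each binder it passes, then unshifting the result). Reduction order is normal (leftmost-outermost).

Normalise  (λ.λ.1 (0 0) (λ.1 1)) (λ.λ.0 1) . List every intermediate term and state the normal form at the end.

Answer: normal form = λ.0 0  (in 4 steps)

Reduction:
  start: (λ.λ.1 (0 0) (λ.1 1)) (λ.λ.0 1)
  →1  λ.(λ.λ.0 1) (0 0) (λ.1 1)
  →2  λ.(λ.0 (1 1)) (λ.1 1)
  →3  λ.(λ.1 1) (0 0)
  →4  λ.0 0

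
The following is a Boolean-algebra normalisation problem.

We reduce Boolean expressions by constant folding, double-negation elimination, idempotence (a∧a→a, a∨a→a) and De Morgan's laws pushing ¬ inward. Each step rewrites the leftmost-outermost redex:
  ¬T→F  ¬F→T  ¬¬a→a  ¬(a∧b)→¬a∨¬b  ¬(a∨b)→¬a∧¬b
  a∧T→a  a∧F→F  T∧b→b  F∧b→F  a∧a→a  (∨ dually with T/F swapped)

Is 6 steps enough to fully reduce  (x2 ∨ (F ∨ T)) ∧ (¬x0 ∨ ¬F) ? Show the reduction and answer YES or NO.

Answer: YES — reaches normal form T in 5 ≤ 6 steps

Reduction:
  start: (x2 ∨ (F ∨ T)) ∧ (¬x0 ∨ ¬F)
  step 1: (x2 ∨ T) ∧ (¬x0 ∨ ¬F)
  step 2: T ∧ (¬x0 ∨ ¬F)
  step 3: ¬x0 ∨ ¬F
  step 4: ¬x0 ∨ T
  step 5: T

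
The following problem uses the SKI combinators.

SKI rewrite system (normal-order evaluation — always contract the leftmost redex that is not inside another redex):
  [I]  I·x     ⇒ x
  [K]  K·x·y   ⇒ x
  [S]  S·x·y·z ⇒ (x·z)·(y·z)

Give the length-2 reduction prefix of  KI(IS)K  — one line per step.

Answer: after 2 steps: K

Reduction:
  start: KI(IS)K
  →1  IK
  →2  K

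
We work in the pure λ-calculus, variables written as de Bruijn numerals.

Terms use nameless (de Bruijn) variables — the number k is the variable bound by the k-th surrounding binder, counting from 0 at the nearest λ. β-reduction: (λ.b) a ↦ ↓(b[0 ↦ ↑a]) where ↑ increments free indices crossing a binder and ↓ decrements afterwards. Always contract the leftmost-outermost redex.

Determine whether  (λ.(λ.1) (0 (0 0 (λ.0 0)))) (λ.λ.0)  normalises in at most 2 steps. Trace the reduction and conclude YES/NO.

  start: (λ.(λ.1) (0 (0 0 (λ.0 0)))) (λ.λ.0)
  [1] (λ.λ.λ.0) ((λ.λ.0) ((λ.λ.0) (λ.λ.0) (λ.0 0)))
  [2] λ.λ.0

Answer: YES — reaches normal form λ.λ.0 in 2 ≤ 2 steps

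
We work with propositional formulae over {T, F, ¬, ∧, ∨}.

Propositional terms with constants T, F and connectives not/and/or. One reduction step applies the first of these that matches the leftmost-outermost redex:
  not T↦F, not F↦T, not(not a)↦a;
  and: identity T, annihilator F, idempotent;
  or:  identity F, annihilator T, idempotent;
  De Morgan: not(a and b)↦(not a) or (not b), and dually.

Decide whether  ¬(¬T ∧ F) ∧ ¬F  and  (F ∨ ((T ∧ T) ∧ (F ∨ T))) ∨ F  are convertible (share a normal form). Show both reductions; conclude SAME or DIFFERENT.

Term A:
  start: ¬(¬T ∧ F) ∧ ¬F
  step 1: (¬¬T ∨ ¬F) ∧ ¬F
  step 2: (T ∨ ¬F) ∧ ¬F
  step 3: T ∧ ¬F
  step 4: ¬F
  step 5: T

Term B:
  start: (F ∨ ((T ∧ T) ∧ (F ∨ T))) ∨ F
  step 1: F ∨ ((T ∧ T) ∧ (F ∨ T))
  step 2: (T ∧ T) ∧ (F ∨ T)
  step 3: T ∧ (F ∨ T)
  step 4: F ∨ T
  step 5: T

Answer: SAME — A ⇓ T, B ⇓ T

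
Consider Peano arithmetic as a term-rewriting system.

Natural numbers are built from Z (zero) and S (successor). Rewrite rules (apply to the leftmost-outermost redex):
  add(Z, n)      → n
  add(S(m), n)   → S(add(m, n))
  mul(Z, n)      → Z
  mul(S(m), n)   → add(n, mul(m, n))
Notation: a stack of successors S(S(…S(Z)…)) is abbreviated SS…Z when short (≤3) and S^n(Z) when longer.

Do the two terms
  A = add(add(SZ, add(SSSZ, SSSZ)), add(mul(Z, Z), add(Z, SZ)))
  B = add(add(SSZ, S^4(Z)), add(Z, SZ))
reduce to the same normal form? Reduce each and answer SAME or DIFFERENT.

Answer: DIFFERENT — A ⇓ S^8(Z), B ⇓ S^7(Z)

Derivation:
Term A:
  start: add(add(SZ, add(SSSZ, SSSZ)), add(mul(Z, Z), add(Z, SZ)))
  [1] add(S(add(Z, add(SSSZ, SSSZ))), add(mul(Z, Z), add(Z, SZ)))
  [2] S(add(add(Z, add(SSSZ, SSSZ)), add(mul(Z, Z), add(Z, SZ))))
  [3] S(add(add(SSSZ, SSSZ), add(mul(Z, Z), add(Z, SZ))))
  [4] S(add(S(add(SSZ, SSSZ)), add(mul(Z, Z), add(Z, SZ))))
  [5] S(S(add(add(SSZ, SSSZ), add(mul(Z, Z), add(Z, SZ)))))
  [6] S(S(add(S(add(SZ, SSSZ)), add(mul(Z, Z), add(Z, SZ)))))
  [7] S(S(S(add(add(SZ, SSSZ), add(mul(Z, Z), add(Z, SZ))))))
  [8] S(S(S(add(S(add(Z, SSSZ)), add(mul(Z, Z), add(Z, SZ))))))
  [9] S(S(S(S(add(add(Z, SSSZ), add(mul(Z, Z), add(Z, SZ)))))))
  [10] S(S(S(S(add(SSSZ, add(mul(Z, Z), add(Z, SZ)))))))
  [11] S(S(S(S(S(add(SSZ, add(mul(Z, Z), add(Z, SZ))))))))
  [12] S(S(S(S(S(S(add(SZ, add(mul(Z, Z), add(Z, SZ)))))))))
  [13] S(S(S(S(S(S(S(add(Z, add(mul(Z, Z), add(Z, SZ))))))))))
  [14] S(S(S(S(S(S(S(add(mul(Z, Z), add(Z, SZ)))))))))
  [15] S(S(S(S(S(S(S(add(Z, add(Z, SZ)))))))))
  [16] S(S(S(S(S(S(S(add(Z, SZ))))))))
  [17] S^8(Z)

Term B:
  start: add(add(SSZ, S^4(Z)), add(Z, SZ))
  [1] add(S(add(SZ, S^4(Z))), add(Z, SZ))
  [2] S(add(add(SZ, S^4(Z)), add(Z, SZ)))
  [3] S(add(S(add(Z, S^4(Z))), add(Z, SZ)))
  [4] S(S(add(add(Z, S^4(Z)), add(Z, SZ))))
  [5] S(S(add(S^4(Z), add(Z, SZ))))
  [6] S(S(S(add(SSSZ, add(Z, SZ)))))
  [7] S(S(S(S(add(SSZ, add(Z, SZ))))))
  [8] S(S(S(S(S(add(SZ, add(Z, SZ)))))))
  [9] S(S(S(S(S(S(add(Z, add(Z, SZ))))))))
  [10] S(S(S(S(S(S(add(Z, SZ)))))))
  [11] S^7(Z)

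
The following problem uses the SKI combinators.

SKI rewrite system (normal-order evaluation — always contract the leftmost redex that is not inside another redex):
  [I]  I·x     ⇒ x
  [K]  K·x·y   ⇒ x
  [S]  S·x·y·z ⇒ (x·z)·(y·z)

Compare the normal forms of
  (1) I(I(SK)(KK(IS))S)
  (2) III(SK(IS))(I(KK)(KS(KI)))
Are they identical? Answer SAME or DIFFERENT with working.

Answer: DIFFERENT — A ⇓ S, B ⇓ K

Working:
Term A:
  start: I(I(SK)(KK(IS))S)
  step 1: I(SK)(KK(IS))S
  step 2: SK(KK(IS))S
  step 3: KS(KK(IS)S)
  step 4: S

Term B:
  start: III(SK(IS))(I(KK)(KS(KI)))
  step 1: II(SK(IS))(I(KK)(KS(KI)))
  step 2: I(SK(IS))(I(KK)(KS(KI)))
  step 3: SK(IS)(I(KK)(KS(KI)))
  step 4: K(I(KK)(KS(KI)))(IS(I(KK)(KS(KI))))
  step 5: I(KK)(KS(KI))
  step 6: KK(KS(KI))
  step 7: K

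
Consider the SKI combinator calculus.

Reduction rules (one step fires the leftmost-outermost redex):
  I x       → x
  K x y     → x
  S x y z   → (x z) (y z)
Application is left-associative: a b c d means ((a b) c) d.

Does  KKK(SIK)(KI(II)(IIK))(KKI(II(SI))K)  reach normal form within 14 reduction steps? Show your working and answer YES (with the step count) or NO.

  start: KKK(SIK)(KI(II)(IIK))(KKI(II(SI))K)
  →1  K(SIK)(KI(II)(IIK))(KKI(II(SI))K)
  →2  SIK(KKI(II(SI))K)
  →3  I(KKI(II(SI))K)(K(KKI(II(SI))K))
  →4  KKI(II(SI))K(K(KKI(II(SI))K))
  →5  K(II(SI))K(K(KKI(II(SI))K))
  →6  II(SI)(K(KKI(II(SI))K))
  →7  I(SI)(K(KKI(II(SI))K))
  →8  SI(K(KKI(II(SI))K))
  →9  SI(K(K(II(SI))K))
  →10  SI(K(II(SI)))
  →11  SI(K(I(SI)))
  →12  SI(K(SI))

Answer: YES — reaches normal form SI(K(SI)) in 12 ≤ 14 steps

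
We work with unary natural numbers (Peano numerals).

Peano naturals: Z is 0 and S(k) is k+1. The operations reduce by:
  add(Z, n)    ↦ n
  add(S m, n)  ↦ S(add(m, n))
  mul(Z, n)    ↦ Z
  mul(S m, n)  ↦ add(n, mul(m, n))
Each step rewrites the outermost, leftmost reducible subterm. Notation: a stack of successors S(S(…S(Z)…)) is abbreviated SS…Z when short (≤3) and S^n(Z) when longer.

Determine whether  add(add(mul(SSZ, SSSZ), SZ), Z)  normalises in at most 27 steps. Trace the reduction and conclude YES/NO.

  start: add(add(mul(SSZ, SSSZ), SZ), Z)
  step 1: add(add(add(SSSZ, mul(SZ, SSSZ)), SZ), Z)
  step 2: add(add(S(add(SSZ, mul(SZ, SSSZ))), SZ), Z)
  step 3: add(S(add(add(SSZ, mul(SZ, SSSZ)), SZ)), Z)
  step 4: S(add(add(add(SSZ, mul(SZ, SSSZ)), SZ), Z))
  step 5: S(add(add(S(add(SZ, mul(SZ, SSSZ))), SZ), Z))
  step 6: S(add(S(add(add(SZ, mul(SZ, SSSZ)), SZ)), Z))
  step 7: S(S(add(add(add(SZ, mul(SZ, SSSZ)), SZ), Z)))
  step 8: S(S(add(add(S(add(Z, mul(SZ, SSSZ))), SZ), Z)))
  step 9: S(S(add(S(add(add(Z, mul(SZ, SSSZ)), SZ)), Z)))
  step 10: S(S(S(add(add(add(Z, mul(SZ, SSSZ)), SZ), Z))))
  step 11: S(S(S(add(add(mul(SZ, SSSZ), SZ), Z))))
  step 12: S(S(S(add(add(add(SSSZ, mul(Z, SSSZ)), SZ), Z))))
  step 13: S(S(S(add(add(S(add(SSZ, mul(Z, SSSZ))), SZ), Z))))
  step 14: S(S(S(add(S(add(add(SSZ, mul(Z, SSSZ)), SZ)), Z))))
  step 15: S(S(S(S(add(add(add(SSZ, mul(Z, SSSZ)), SZ), Z)))))
  step 16: S(S(S(S(add(add(S(add(SZ, mul(Z, SSSZ))), SZ), Z)))))
  step 17: S(S(S(S(add(S(add(add(SZ, mul(Z, SSSZ)), SZ)), Z)))))
  step 18: S(S(S(S(S(add(add(add(SZ, mul(Z, SSSZ)), SZ), Z))))))
  step 19: S(S(S(S(S(add(add(S(add(Z, mul(Z, SSSZ))), SZ), Z))))))
  step 20: S(S(S(S(S(add(S(add(add(Z, mul(Z, SSSZ)), SZ)), Z))))))
  step 21: S(S(S(S(S(S(add(add(add(Z, mul(Z, SSSZ)), SZ), Z)))))))
  step 22: S(S(S(S(S(S(add(add(mul(Z, SSSZ), SZ), Z)))))))
  step 23: S(S(S(S(S(S(add(add(Z, SZ), Z)))))))
  step 24: S(S(S(S(S(S(add(SZ, Z)))))))
  step 25: S(S(S(S(S(S(S(add(Z, Z))))))))
  step 26: S^7(Z)

Answer: YES — reaches normal form S^7(Z) in 26 ≤ 27 steps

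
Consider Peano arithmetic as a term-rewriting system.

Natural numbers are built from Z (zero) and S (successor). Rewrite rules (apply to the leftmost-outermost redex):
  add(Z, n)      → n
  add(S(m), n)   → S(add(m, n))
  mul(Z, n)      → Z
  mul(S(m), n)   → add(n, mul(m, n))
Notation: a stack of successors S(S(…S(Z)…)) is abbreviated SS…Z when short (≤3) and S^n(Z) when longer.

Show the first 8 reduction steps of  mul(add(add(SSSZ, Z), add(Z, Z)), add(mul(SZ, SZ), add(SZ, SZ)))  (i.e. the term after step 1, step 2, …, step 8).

  start: mul(add(add(SSSZ, Z), add(Z, Z)), add(mul(SZ, SZ), add(SZ, SZ)))
  step 1: mul(add(S(add(SSZ, Z)), add(Z, Z)), add(mul(SZ, SZ), add(SZ, SZ)))
  step 2: mul(S(add(add(SSZ, Z), add(Z, Z))), add(mul(SZ, SZ), add(SZ, SZ)))
  step 3: add(add(mul(SZ, SZ), add(SZ, SZ)), mul(add(add(SSZ, Z), add(Z, Z)), add(mul(SZ, SZ), add(SZ, SZ))))
  step 4: add(add(add(SZ, mul(Z, SZ)), add(SZ, SZ)), mul(add(add(SSZ, Z), add(Z, Z)), add(mul(SZ, SZ), add(SZ, SZ))))
  step 5: add(add(S(add(Z, mul(Z, SZ))), add(SZ, SZ)), mul(add(add(SSZ, Z), add(Z, Z)), add(mul(SZ, SZ), add(SZ, SZ))))
  step 6: add(S(add(add(Z, mul(Z, SZ)), add(SZ, SZ))), mul(add(add(SSZ, Z), add(Z, Z)), add(mul(SZ, SZ), add(SZ, SZ))))
  step 7: S(add(add(add(Z, mul(Z, SZ)), add(SZ, SZ)), mul(add(add(SSZ, Z), add(Z, Z)), add(mul(SZ, SZ), add(SZ, SZ)))))
  step 8: S(add(add(mul(Z, SZ), add(SZ, SZ)), mul(add(add(SSZ, Z), add(Z, Z)), add(mul(SZ, SZ), add(SZ, SZ)))))

Answer: after 8 steps: S(add(add(mul(Z, SZ), add(SZ, SZ)), mul(add(add(SSZ, Z), add(Z, Z)), add(mul(SZ, SZ), add(SZ, SZ)))))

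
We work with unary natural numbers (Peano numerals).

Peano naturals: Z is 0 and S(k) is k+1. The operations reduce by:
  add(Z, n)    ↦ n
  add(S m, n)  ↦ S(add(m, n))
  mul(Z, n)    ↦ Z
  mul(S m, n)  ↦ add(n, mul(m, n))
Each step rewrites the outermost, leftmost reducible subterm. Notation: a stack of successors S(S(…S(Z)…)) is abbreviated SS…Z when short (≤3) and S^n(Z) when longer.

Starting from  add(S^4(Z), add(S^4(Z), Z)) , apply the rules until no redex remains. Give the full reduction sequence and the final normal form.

Answer: normal form = S^8(Z)  (in 10 steps)

Working:
  start: add(S^4(Z), add(S^4(Z), Z))
  →1  S(add(SSSZ, add(S^4(Z), Z)))
  →2  S(S(add(SSZ, add(S^4(Z), Z))))
  →3  S(S(S(add(SZ, add(S^4(Z), Z)))))
  →4  S(S(S(S(add(Z, add(S^4(Z), Z))))))
  →5  S(S(S(S(add(S^4(Z), Z)))))
  →6  S(S(S(S(S(add(SSSZ, Z))))))
  →7  S(S(S(S(S(S(add(SSZ, Z)))))))
  →8  S(S(S(S(S(S(S(add(SZ, Z))))))))
  →9  S(S(S(S(S(S(S(S(add(Z, Z)))))))))
  →10  S^8(Z)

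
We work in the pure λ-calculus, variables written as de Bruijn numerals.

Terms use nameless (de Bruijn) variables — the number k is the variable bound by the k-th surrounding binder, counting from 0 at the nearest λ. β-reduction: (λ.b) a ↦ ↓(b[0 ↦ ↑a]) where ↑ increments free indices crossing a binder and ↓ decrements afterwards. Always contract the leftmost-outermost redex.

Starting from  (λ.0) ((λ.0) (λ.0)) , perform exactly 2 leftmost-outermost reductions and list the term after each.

Answer: after 2 steps: λ.0

Reduction:
  start: (λ.0) ((λ.0) (λ.0))
  step 1: (λ.0) (λ.0)
  step 2: λ.0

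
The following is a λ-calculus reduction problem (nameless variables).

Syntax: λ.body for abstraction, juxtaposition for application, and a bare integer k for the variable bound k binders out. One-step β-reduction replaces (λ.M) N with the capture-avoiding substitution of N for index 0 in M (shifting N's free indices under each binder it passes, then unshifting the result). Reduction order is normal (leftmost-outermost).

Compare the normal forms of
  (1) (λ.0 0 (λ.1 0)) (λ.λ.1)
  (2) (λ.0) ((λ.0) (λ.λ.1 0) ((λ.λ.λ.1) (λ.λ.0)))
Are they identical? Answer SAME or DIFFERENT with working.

Answer: SAME — A ⇓ λ.λ.1, B ⇓ λ.λ.1

Reduction:
Term A:
  start: (λ.0 0 (λ.1 0)) (λ.λ.1)
  →1  (λ.λ.1) (λ.λ.1) (λ.(λ.λ.1) 0)
  →2  (λ.λ.λ.1) (λ.(λ.λ.1) 0)
  →3  λ.λ.1

Term B:
  start: (λ.0) ((λ.0) (λ.λ.1 0) ((λ.λ.λ.1) (λ.λ.0)))
  →1  (λ.0) (λ.λ.1 0) ((λ.λ.λ.1) (λ.λ.0))
  →2  (λ.λ.1 0) ((λ.λ.λ.1) (λ.λ.0))
  →3  λ.(λ.λ.λ.1) (λ.λ.0) 0
  →4  λ.(λ.λ.1) 0
  →5  λ.λ.1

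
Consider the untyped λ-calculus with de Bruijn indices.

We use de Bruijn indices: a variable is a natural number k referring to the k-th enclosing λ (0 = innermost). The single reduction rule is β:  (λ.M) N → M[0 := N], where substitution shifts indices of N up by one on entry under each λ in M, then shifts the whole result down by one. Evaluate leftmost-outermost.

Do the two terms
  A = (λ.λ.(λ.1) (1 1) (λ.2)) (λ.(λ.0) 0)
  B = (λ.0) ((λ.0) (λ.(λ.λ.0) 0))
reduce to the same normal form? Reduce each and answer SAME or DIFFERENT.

Term A:
  start: (λ.λ.(λ.1) (1 1) (λ.2)) (λ.(λ.0) 0)
  →1  λ.(λ.1) ((λ.(λ.0) 0) (λ.(λ.0) 0)) (λ.λ.(λ.0) 0)
  →2  λ.0 (λ.λ.(λ.0) 0)
  →3  λ.0 (λ.λ.0)

Term B:
  start: (λ.0) ((λ.0) (λ.(λ.λ.0) 0))
  →1  (λ.0) (λ.(λ.λ.0) 0)
  →2  λ.(λ.λ.0) 0
  →3  λ.λ.0

Answer: DIFFERENT — A ⇓ λ.0 (λ.λ.0), B ⇓ λ.λ.0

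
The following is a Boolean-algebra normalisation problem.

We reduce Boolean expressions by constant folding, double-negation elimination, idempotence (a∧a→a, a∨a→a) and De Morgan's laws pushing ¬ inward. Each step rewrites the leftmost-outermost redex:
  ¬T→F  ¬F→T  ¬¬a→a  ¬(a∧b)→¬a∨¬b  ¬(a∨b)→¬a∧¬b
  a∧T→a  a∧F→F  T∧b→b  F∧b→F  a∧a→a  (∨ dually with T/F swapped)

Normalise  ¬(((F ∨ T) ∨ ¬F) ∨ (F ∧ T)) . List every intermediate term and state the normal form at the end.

Answer: normal form = F  (in 8 steps)

Derivation:
  start: ¬(((F ∨ T) ∨ ¬F) ∨ (F ∧ T))
  →1  ¬((F ∨ T) ∨ ¬F) ∧ ¬(F ∧ T)
  →2  (¬(F ∨ T) ∧ ¬¬F) ∧ ¬(F ∧ T)
  →3  ((¬F ∧ ¬T) ∧ ¬¬F) ∧ ¬(F ∧ T)
  →4  ((T ∧ ¬T) ∧ ¬¬F) ∧ ¬(F ∧ T)
  →5  (¬T ∧ ¬¬F) ∧ ¬(F ∧ T)
  →6  (F ∧ ¬¬F) ∧ ¬(F ∧ T)
  →7  F ∧ ¬(F ∧ T)
  →8  F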